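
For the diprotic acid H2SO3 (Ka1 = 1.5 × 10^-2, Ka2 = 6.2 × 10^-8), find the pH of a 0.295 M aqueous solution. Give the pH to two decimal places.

Ka1 ≫ Ka2, so treat the first dissociation as the only significant source of H+.
Ka1 = x²/(0.295 − x) = 1.5 × 10^-2
Solving the quadratic: x = (−Ka1 + √(Ka1² + 4·Ka1·C₀))/2 = 5.94 × 10^-2 M
pH = −log(5.94 × 10^-2) = 1.23

pH = 1.23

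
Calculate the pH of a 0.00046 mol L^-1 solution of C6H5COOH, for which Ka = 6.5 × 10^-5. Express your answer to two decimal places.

pH = 3.84

C6H5COOH ⇌ C6H5COO- + H+
From the ICE table, Ka = [H+]²/(0.00046 − [H+]) = 6.5 × 10^-5.
[H+] is not negligible relative to C₀; solve [H+]² + 6.5e-05·[H+] − 2.99e-08 = 0.
[H+] = (−Ka + √(Ka² + 4·Ka·C₀))/2 = 1.43 × 10^-4 M
pH = −log(1.43 × 10^-4) = 3.84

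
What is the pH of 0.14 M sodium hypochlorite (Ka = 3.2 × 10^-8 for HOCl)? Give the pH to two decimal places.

OCl- is the conjugate base of the weak acid HOCl.
Kb = Kw/Ka = 1.0×10^-14 / 3.2 × 10^-8 = 3.12 × 10^-7
Kb = [OH-]²/(0.14 − [OH-]) = 3.12 × 10^-7
Neglecting [OH-] in the denominator: [OH-] = √(3.12 × 10^-7 × 0.14) = 2.09 × 10^-4 M
pOH = −log(2.09 × 10^-4) = 3.68; pH = 14.00 − 3.68 = 10.32

pH = 10.32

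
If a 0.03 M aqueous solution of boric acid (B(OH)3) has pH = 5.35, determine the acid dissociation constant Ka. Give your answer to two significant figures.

Ka = 6.7 × 10^-10

[H+] = 10^(-5.35) = 4.47 × 10^-6 M
At equilibrium [HA] = 0.03 − 4.47 × 10^-6 = 3.00 × 10^-2 M
Ka = [H+][A-]/[HA] = (4.47 × 10^-6)² / 3.00 × 10^-2 = 6.7 × 10^-10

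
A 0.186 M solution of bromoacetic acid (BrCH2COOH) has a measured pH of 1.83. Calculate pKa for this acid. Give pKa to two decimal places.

[H+] = 10^(-1.83) = 1.48 × 10^-2 M
At equilibrium [HA] = 0.186 − 1.48 × 10^-2 = 1.71 × 10^-1 M
Ka = [H+][A-]/[HA] = (1.48 × 10^-2)² / 1.71 × 10^-1 = 1.28 × 10^-3
pKa = -log(1.28 × 10^-3) = 2.89

pKa = 2.89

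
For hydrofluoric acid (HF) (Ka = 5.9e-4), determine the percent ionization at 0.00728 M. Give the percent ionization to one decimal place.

HF ⇌ F- + H+; let x = [H+] at equilibrium.
Solve x² + 0.00059x − 4.3e-06 = 0 → x = 1.80 × 10^-3 M
% ionization = x/C₀ × 100% = 1.80 × 10^-3/0.00728 × 100% = 24.7%

24.7%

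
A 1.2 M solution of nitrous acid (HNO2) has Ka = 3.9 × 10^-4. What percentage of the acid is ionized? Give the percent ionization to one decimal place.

HNO2 ⇌ NO2- + H+; let x = [H+] at equilibrium.
x ≈ √(Ka·C₀) = √(3.9 × 10^-4 × 1.2) = 2.16 × 10^-2 M
Fraction ionized = 2.16 × 10^-2 / 1.2 = 0.0180 → 1.8%

1.8%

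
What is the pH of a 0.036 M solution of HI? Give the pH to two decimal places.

pH = 1.44

HI is a strong acid and dissociates completely, so [H+] = 0.036 M.
pH = -log(0.036) = 1.44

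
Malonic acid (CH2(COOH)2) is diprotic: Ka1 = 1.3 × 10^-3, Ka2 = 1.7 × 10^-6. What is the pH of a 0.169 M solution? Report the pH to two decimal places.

pH = 1.85

Ka1 ≫ Ka2, so treat the first dissociation as the only significant source of H+.
Ka1 = x²/(0.169 − x) = 1.3 × 10^-3
Solving the quadratic: x = (−Ka1 + √(Ka1² + 4·Ka1·C₀))/2 = 1.42 × 10^-2 M
pH = −log(1.42 × 10^-2) = 1.85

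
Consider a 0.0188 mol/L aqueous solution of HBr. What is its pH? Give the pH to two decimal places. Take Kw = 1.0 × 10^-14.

pH = 1.73

HBr is a strong acid and dissociates completely, so [H+] = 0.0188 M.
pH = -log(0.0188) = 1.73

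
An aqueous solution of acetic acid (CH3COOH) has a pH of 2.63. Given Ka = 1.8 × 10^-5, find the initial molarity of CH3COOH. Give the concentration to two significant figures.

C₀ = 3.1 × 10^-1 M

[H+] = 10^(-2.63) = 2.34 × 10^-3 M = x
Ka = x²/(C₀ − x) ⇒ C₀ = x + x²/Ka
C₀ = 2.34 × 10^-3 + (2.34 × 10^-3)²/(1.8 × 10^-5) = 3.07 × 10^-1 M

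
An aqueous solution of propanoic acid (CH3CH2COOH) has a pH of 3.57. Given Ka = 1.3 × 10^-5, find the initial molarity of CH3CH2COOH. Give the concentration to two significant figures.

[H+] = 10^(-3.57) = 2.69 × 10^-4 M = x
Ka = x²/(C₀ − x) ⇒ C₀ = x + x²/Ka
C₀ = 2.69 × 10^-4 + (2.69 × 10^-4)²/(1.3 × 10^-5) = 5.84 × 10^-3 M

C₀ = 5.8 × 10^-3 M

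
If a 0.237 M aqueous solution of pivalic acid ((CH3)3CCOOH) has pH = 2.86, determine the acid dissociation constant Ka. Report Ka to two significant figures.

Ka = 8.1 × 10^-6

[H+] = 10^(-2.86) = 1.38 × 10^-3 M
At equilibrium [HA] = 0.237 − 1.38 × 10^-3 = 2.36 × 10^-1 M
Ka = [H+][A-]/[HA] = (1.38 × 10^-3)² / 2.36 × 10^-1 = 8.1 × 10^-6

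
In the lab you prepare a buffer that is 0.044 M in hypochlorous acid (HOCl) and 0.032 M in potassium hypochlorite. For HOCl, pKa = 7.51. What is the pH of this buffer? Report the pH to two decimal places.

pH = 7.37

Using pH = pKa + log([base]/[acid]) with [base]/[acid] = 0.032/0.044:
pH = 7.51 + (-0.138) = 7.37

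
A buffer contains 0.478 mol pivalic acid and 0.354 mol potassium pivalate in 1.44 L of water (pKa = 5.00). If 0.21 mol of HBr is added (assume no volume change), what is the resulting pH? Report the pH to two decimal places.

Added H+ converts (CH3)3CCOO- to (CH3)3CCOOH: (CH3)3CCOOH → 0.688 mol, (CH3)3CCOO- → 0.144 mol.
pH = pKa + log(n_(CH3)3CCOO-/n_(CH3)3CCOOH) = 5.00 + log(0.144/0.688) = 5.00 + (-0.679)

pH = 4.32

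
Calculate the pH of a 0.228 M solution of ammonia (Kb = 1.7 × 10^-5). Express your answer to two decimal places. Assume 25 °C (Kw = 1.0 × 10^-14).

NH3 + H2O ⇌ NH4+ + OH-
Let x = [OH-] at equilibrium. Kb = x²/(0.228 − x).
Assume x ≪ 0.228: x ≈ √(1.7 × 10^-5 × 0.228) = 1.97 × 10^-3 M
(x/C₀ = 0.86% < 5%, so the approximation holds.)
pOH = −log(1.97 × 10^-3) = 2.71; pH = 14.00 − 2.71 = 11.29

pH = 11.29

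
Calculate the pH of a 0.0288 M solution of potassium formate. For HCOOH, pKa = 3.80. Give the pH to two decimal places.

pH = 8.13

HCOO- is the conjugate base of the weak acid HCOOH.
Ka = 10^(−3.80) = 1.58 × 10^-4
Kb = Kw/Ka = 1.0×10^-14 / 1.58 × 10^-4 = 6.33 × 10^-11
Let x = [OH-] at equilibrium. Kb = x²/(0.0288 − x).
Assume x ≪ 0.0288: x ≈ √(6.33 × 10^-11 × 0.0288) = 1.35 × 10^-6 M
pOH = −log(1.35 × 10^-6) = 5.87; pH = 14.00 − 5.87 = 8.13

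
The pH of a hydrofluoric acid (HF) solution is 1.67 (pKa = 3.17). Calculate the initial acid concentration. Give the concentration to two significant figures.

[H+] = 10^(-1.67) = 2.14 × 10^-2 M = x
Ka = 10^(−3.17) = 6.76 × 10^-4
Ka = x²/(C₀ − x) ⇒ C₀ = x + x²/Ka
C₀ = 2.14 × 10^-2 + (2.14 × 10^-2)²/(6.76 × 10^-4) = 6.99 × 10^-1 M

C₀ = 7.0 × 10^-1 M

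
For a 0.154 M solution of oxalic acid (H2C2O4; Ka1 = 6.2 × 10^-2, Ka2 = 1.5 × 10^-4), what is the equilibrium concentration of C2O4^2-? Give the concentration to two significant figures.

1.5 × 10^-4 M

First ionization gives [H+] ≈ [HC2O4-] = 7.15 × 10^-2 M.
Second step: Ka2 = [H+][C2O4^2-]/[HC2O4-] ≈ [C2O4^2-] (since [H+] ≈ [HC2O4-]).
So [C2O4^2-] ≈ Ka2.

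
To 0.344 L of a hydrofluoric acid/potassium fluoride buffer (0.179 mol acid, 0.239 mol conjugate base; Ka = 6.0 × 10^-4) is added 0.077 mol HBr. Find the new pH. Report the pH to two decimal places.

pH = 3.02

Added H+ converts F- to HF: HF → 0.256 mol, F- → 0.162 mol.
pKa = −log(6.0 × 10^-4) = 3.222
Henderson–Hasselbalch with mole ratio 0.162/0.256: pH = 3.222 + (-0.199)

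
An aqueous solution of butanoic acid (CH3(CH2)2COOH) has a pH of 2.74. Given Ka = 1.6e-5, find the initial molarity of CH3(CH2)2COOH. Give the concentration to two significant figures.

[H+] = 10^(-2.74) = 1.82 × 10^-3 M = x
Ka = x²/(C₀ − x) ⇒ C₀ = x + x²/Ka
C₀ = 1.82 × 10^-3 + (1.82 × 10^-3)²/(1.6 × 10^-5) = 2.09 × 10^-1 M

C₀ = 2.1 × 10^-1 M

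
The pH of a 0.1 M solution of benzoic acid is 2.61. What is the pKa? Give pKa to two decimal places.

[H+] = 10^(-2.61) = 2.45 × 10^-3 M
At equilibrium [HA] = 0.1 − 2.45 × 10^-3 = 9.76 × 10^-2 M
Ka = [H+][A-]/[HA] = (2.45 × 10^-3)² / 9.76 × 10^-2 = 6.15 × 10^-5
pKa = -log(6.15 × 10^-5) = 4.21

pKa = 4.21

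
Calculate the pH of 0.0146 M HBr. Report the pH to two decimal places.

pH = 1.84

HBr is a strong acid and dissociates completely, so [H+] = 0.0146 M.
pH = -log(0.0146) = 1.84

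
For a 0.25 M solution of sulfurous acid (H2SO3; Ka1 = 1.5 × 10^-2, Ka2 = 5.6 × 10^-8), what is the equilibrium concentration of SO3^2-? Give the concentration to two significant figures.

5.6 × 10^-8 M

First ionization gives [H+] ≈ [HSO3-] = 5.42 × 10^-2 M.
Second step: Ka2 = [H+][SO3^2-]/[HSO3-] ≈ [SO3^2-] (since [H+] ≈ [HSO3-]).
So [SO3^2-] ≈ Ka2.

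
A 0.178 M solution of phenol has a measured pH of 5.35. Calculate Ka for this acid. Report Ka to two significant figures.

[H+] = 10^(-5.35) = 4.47 × 10^-6 M
At equilibrium [HA] = 0.178 − 4.47 × 10^-6 = 1.78 × 10^-1 M
Ka = [H+][A-]/[HA] = (4.47 × 10^-6)² / 1.78 × 10^-1 = 1.1 × 10^-10

Ka = 1.1 × 10^-10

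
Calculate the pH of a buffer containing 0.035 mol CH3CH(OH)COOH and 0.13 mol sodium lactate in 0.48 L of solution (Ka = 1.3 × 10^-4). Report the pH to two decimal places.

pKa = −log(1.3 × 10^-4) = 3.886
pH = pKa + log([A⁻]/[HA]) = 3.886 + log(0.13/0.035)
pH = 3.886 + (+0.570) = 4.46

pH = 4.46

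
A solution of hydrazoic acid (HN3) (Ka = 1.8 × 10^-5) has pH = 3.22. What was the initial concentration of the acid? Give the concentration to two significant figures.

C₀ = 2.1 × 10^-2 M

[H+] = 10^(-3.22) = 6.03 × 10^-4 M = x
Ka = x²/(C₀ − x) ⇒ C₀ = x + x²/Ka
C₀ = 6.03 × 10^-4 + (6.03 × 10^-4)²/(1.8 × 10^-5) = 2.08 × 10^-2 M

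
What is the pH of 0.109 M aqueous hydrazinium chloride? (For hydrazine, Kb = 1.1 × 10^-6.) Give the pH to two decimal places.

N2H5+ is the conjugate acid of the weak base N2H4.
Ka = Kw/Kb = 1.0×10^-14 / 1.1 × 10^-6 = 9.09 × 10^-9
From the ICE table, Ka = [H+]²/(0.109 − [H+]) = 9.09 × 10^-9.
Since Ka ≪ C₀, [H+] ≈ √(Ka·C₀) = 3.15 × 10^-5 M.
pH = −log(3.15 × 10^-5) = 4.50

pH = 4.50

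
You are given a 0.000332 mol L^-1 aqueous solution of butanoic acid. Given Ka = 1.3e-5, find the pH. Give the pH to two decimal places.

pH = 4.23

CH3(CH2)2COOH ⇌ CH3(CH2)2COO- + H+
Let x = [H+] at equilibrium. Ka = x²/(0.000332 − x).
Here C₀/Ka ≈ 25.5, so the small-x approximation fails. Use the quadratic:
x = [−1.3e-05 + √(1.3e-05² + 1.73e-08)]/2 = 5.95 × 10^-5 M
pH = −log[H+] = −log(5.95 × 10^-5) = 4.23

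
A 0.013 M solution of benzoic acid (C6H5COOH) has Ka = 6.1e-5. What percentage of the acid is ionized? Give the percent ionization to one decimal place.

6.6%

C6H5COOH ⇌ C6H5COO- + H+; let x = [H+] at equilibrium.
Ka = x²/(C₀ − x); solving the quadratic gives x = 8.61 × 10^-4 M.
Fraction ionized = 8.61 × 10^-4 / 0.013 = 0.0662 → 6.6%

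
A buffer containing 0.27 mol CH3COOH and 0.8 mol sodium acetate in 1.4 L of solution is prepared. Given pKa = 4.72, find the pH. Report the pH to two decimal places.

pH = pKa + log([A⁻]/[HA]) = 4.72 + log(0.8/0.27)
pH = 4.72 + (+0.472) = 5.19

pH = 5.19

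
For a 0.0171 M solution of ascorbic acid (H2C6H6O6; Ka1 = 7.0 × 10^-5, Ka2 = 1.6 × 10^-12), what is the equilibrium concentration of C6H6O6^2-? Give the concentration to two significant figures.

First ionization gives [H+] ≈ [HC6H6O6-] = 1.06 × 10^-3 M.
Second step: Ka2 = [H+][C6H6O6^2-]/[HC6H6O6-] ≈ [C6H6O6^2-] (since [H+] ≈ [HC6H6O6-]).
So [C6H6O6^2-] ≈ Ka2.

1.6 × 10^-12 M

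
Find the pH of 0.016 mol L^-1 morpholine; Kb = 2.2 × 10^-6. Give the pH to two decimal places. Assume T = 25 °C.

pH = 10.27

C4H8ONH + H2O ⇌ C4H8ONH2+ + OH-
Kb = x²/(0.016 − x) = 2.2 × 10^-6
Since Kb ≪ C₀, x ≈ √(Kb·C₀) = 1.88 × 10^-4 M.
pOH = −log(1.88 × 10^-4) = 3.73; pH = 14.00 − 3.73 = 10.27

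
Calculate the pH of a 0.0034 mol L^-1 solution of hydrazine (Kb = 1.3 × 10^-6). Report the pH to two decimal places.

N2H4 + H2O ⇌ N2H5+ + OH-
Let x = [OH-] at equilibrium. Kb = x²/(0.0034 − x).
Since Kb ≪ C₀, x ≈ √(Kb·C₀) = 6.65 × 10^-5 M.
pOH = −log(6.65 × 10^-5) = 4.18; pH = 14.00 − 4.18 = 9.82

pH = 9.82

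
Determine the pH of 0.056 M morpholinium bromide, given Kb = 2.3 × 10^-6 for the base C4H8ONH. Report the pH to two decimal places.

pH = 4.81

C4H8ONH2+ is the conjugate acid of the weak base C4H8ONH.
Ka = Kw/Kb = 1.0×10^-14 / 2.3 × 10^-6 = 4.35 × 10^-9
From the ICE table, Ka = [H+]²/(0.056 − [H+]) = 4.35 × 10^-9.
Neglecting [H+] in the denominator: [H+] = √(4.35 × 10^-9 × 0.056) = 1.56 × 10^-5 M
([H+]/C₀ = 0.028% < 5%, so the approximation holds.)
pH = −log(1.56 × 10^-5) = 4.81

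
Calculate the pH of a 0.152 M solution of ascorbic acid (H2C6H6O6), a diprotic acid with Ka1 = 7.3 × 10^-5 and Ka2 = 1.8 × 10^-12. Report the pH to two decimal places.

pH = 2.48

Since Ka1 ≫ Ka2, the first ionization dominates [H+].
Ka1 = x²/(0.152 − x) = 7.3 × 10^-5
x ≈ √(7.3 × 10^-5 × 0.152) = 3.33 × 10^-3 M
pH = −log(3.33 × 10^-3) = 2.48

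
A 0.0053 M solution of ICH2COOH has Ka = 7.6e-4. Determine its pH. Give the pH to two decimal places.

pH = 2.78

ICH2COOH ⇌ ICH2COO- + H+
Ka = [H+]²/(0.0053 − [H+]) = 7.6 × 10^-4
Here C₀/Ka ≈ 6.97, so the small-[H+] approximation fails. Use the quadratic:
[H+] = [−0.00076 + √(0.00076² + 1.61e-05)]/2 = 1.66 × 10^-3 M
pH = −log(1.66 × 10^-3) = 2.78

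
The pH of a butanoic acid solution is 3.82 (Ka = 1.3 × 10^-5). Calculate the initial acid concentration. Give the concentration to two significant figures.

[H+] = 10^(-3.82) = 1.51 × 10^-4 M = x
Ka = x²/(C₀ − x) ⇒ C₀ = x + x²/Ka
C₀ = 1.51 × 10^-4 + (1.51 × 10^-4)²/(1.3 × 10^-5) = 1.90 × 10^-3 M

C₀ = 1.9 × 10^-3 M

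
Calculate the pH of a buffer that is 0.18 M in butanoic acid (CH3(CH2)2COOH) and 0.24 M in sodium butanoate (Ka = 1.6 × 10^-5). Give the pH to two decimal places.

pH = 4.92

pKa = −log(1.6 × 10^-5) = 4.796
Using pH = pKa + log([base]/[acid]) with [base]/[acid] = 0.24/0.18:
pH = 4.796 + (+0.125) = 4.92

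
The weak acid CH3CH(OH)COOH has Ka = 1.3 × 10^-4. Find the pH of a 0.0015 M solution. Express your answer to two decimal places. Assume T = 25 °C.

CH3CH(OH)COOH ⇌ CH3CH(OH)COO- + H+
From the ICE table, Ka = x²/(0.0015 − x) = 1.3 × 10^-4.
x is not negligible relative to C₀; solve x² + 0.00013·x − 1.95e-07 = 0.
x = [−0.00013 + √(0.00013² + 7.8e-07)]/2 = 3.81 × 10^-4 M
pH = −log(3.81 × 10^-4) = 3.42

pH = 3.42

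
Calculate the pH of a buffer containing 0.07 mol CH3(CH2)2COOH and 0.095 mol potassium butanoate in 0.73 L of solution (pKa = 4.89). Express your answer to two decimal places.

pH = 5.02

pH = pKa + log([A⁻]/[HA]) = 4.89 + log(0.095/0.07)
pH = 4.89 + (+0.133) = 5.02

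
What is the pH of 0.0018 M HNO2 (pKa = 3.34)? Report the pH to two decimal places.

pH = 3.15

HNO2 ⇌ NO2- + H+
Ka = 10^(−3.34) = 4.57 × 10^-4
Ka = x²/(0.0018 − x) = 4.57 × 10^-4
The 5% rule fails; solving x² + Ka·x − Ka·C₀ = 0 exactly:
x = [−0.000457 + √(0.000457² + 3.29e-06)]/2 = 7.07 × 10^-4 M
pH = −log[H+] = −log(7.07 × 10^-4) = 3.15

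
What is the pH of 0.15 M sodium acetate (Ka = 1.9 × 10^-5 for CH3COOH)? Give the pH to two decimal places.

CH3COO- is the conjugate base of the weak acid CH3COOH.
Kb = Kw/Ka = 1.0×10^-14 / 1.9 × 10^-5 = 5.26 × 10^-10
From the ICE table, Kb = [OH-]²/(0.15 − [OH-]) = 5.26 × 10^-10.
Since Kb ≪ C₀, [OH-] ≈ √(Kb·C₀) = 8.88 × 10^-6 M.
([OH-]/C₀ = 0.0059% < 5%, so the approximation holds.)
pOH = −log(8.88 × 10^-6) = 5.05; pH = 14.00 − 5.05 = 8.95

pH = 8.95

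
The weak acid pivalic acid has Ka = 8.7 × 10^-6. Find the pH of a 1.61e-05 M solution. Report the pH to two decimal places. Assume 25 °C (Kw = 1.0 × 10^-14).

(CH3)3CCOOH ⇌ (CH3)3CCOO- + H+
Ka = x²/(1.61e-05 − x) = 8.7 × 10^-6
The 5% rule fails; solving x² + Ka·x − Ka·C₀ = 0 exactly:
x = (−Ka + √(Ka² + 4·Ka·C₀))/2 = 8.26 × 10^-6 M
pH = −log[H+] = −log(8.26 × 10^-6) = 5.08

pH = 5.08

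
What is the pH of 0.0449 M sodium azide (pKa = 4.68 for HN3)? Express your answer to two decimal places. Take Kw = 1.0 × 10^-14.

pH = 8.67

N3- is the conjugate base of the weak acid HN3.
Ka = 10^(−4.68) = 2.09 × 10^-5
Kb = Kw/Ka = 1.0×10^-14 / 2.09 × 10^-5 = 4.78 × 10^-10
Kb = x²/(0.0449 − x) = 4.78 × 10^-10
Neglecting x in the denominator: x = √(4.78 × 10^-10 × 0.0449) = 4.63 × 10^-6 M
Check: 0.01% ionized — well under 5%, approximation valid.
pOH = −log(4.63 × 10^-6) = 5.33; pH = 14.00 − 5.33 = 8.67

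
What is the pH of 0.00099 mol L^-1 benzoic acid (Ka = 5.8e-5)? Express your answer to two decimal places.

C6H5COOH ⇌ C6H5COO- + H+
Let x = [H+] at equilibrium. Ka = x²/(0.00099 − x).
x is not negligible relative to C₀; solve x² + 5.8e-05·x − 5.74e-08 = 0.
x = (−Ka + √(Ka² + 4·Ka·C₀))/2 = 2.12 × 10^-4 M
pH = −log[H+] = −log(2.12 × 10^-4) = 3.67

pH = 3.67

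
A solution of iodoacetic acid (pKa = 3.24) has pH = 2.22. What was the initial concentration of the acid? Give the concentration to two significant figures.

C₀ = 6.9 × 10^-2 M

[H+] = 10^(-2.22) = 6.03 × 10^-3 M = x
Ka = 10^(−3.24) = 5.75 × 10^-4
Ka = x²/(C₀ − x) ⇒ C₀ = x + x²/Ka
C₀ = 6.03 × 10^-3 + (6.03 × 10^-3)²/(5.75 × 10^-4) = 6.93 × 10^-2 M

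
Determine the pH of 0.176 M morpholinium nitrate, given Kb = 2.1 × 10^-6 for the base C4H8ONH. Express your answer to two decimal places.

pH = 4.54

C4H8ONH2+ is the conjugate acid of the weak base C4H8ONH.
Ka = Kw/Kb = 1.0×10^-14 / 2.1 × 10^-6 = 4.76 × 10^-9
Let x = [H+] at equilibrium. Ka = x²/(0.176 − x).
Since Ka ≪ C₀, x ≈ √(Ka·C₀) = 2.89 × 10^-5 M.
pH = −log(2.89 × 10^-5) = 4.54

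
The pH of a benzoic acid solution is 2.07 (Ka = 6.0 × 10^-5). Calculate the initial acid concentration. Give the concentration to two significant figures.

C₀ = 1.2 M

[H+] = 10^(-2.07) = 8.51 × 10^-3 M = x
Ka = x²/(C₀ − x) ⇒ C₀ = x + x²/Ka
C₀ = 8.51 × 10^-3 + (8.51 × 10^-3)²/(6.0 × 10^-5) = 1.22 M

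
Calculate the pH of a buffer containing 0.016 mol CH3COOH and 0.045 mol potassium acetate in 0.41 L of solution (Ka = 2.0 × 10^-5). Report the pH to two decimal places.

pH = 5.15

pKa = −log(2.0 × 10^-5) = 4.699
Using pH = pKa + log([base]/[acid]) with [base]/[acid] = 0.045/0.016:
pH = 4.699 + (+0.449) = 5.15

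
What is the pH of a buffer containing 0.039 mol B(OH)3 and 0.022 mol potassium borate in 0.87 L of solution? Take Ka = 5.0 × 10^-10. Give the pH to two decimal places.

pH = 9.05

pKa = −log(5.0 × 10^-10) = 9.301
Henderson–Hasselbalch: pH = pKa + log([B(OH)4-]/[B(OH)3]) = 9.301 + log(0.022/0.039)
pH = 9.301 + (-0.249) = 9.05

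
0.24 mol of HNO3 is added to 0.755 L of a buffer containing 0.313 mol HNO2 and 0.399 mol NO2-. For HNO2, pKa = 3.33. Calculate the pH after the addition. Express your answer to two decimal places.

Added H+ converts NO2- to HNO2: HNO2 → 0.553 mol, NO2- → 0.159 mol.
pH = pKa + log([A⁻]/[HA]) = 3.33 + log(0.159/0.553) = 3.33 -0.541

pH = 2.79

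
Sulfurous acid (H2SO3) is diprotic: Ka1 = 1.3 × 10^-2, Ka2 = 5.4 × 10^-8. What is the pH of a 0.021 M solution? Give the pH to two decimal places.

Since Ka1 ≫ Ka2, the first ionization dominates [H+].
Ka1 = x²/(0.021 − x) = 1.3 × 10^-2
Solving the quadratic: x = (−Ka1 + √(Ka1² + 4·Ka1·C₀))/2 = 1.13 × 10^-2 M
pH = −log(1.13 × 10^-2) = 1.95

pH = 1.95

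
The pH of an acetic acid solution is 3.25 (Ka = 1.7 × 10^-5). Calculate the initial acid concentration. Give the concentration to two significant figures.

C₀ = 1.9 × 10^-2 M

[H+] = 10^(-3.25) = 5.62 × 10^-4 M = x
Ka = x²/(C₀ − x) ⇒ C₀ = x + x²/Ka
C₀ = 5.62 × 10^-4 + (5.62 × 10^-4)²/(1.7 × 10^-5) = 1.91 × 10^-2 M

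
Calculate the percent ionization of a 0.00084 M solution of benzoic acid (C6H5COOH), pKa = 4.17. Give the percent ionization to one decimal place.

C6H5COOH ⇌ C6H5COO- + H+; let x = [H+] at equilibrium.
Ka = 10^(−4.17) = 6.76 × 10^-5
Solve x² + 6.76e-05x − 5.68e-08 = 0 → x = 2.07 × 10^-4 M
Fraction ionized = 2.07 × 10^-4 / 0.00084 = 0.2464 → 24.6%

24.6%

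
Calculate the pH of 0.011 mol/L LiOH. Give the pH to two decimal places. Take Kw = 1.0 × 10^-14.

LiOH is a strong base; [OH-] = 0.011 M.
pOH = -log(0.011) = 1.96
pH = 14.00 - 1.96 = 12.04

pH = 12.04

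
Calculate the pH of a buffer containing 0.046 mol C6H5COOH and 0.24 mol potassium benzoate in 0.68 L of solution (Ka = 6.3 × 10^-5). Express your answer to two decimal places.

pH = 4.92

pKa = −log(6.3 × 10^-5) = 4.201
Using pH = pKa + log([base]/[acid]) with [base]/[acid] = 0.24/0.046:
pH = 4.201 + (+0.717) = 4.92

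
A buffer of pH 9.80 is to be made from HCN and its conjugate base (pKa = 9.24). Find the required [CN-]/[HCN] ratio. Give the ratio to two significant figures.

ratio = 3.6

pH = pKa + log(r) ⇒ log(r) = 9.80 − 9.24 = +0.56
r = [CN-]/[HCN] = 10^(+0.56) = 3.63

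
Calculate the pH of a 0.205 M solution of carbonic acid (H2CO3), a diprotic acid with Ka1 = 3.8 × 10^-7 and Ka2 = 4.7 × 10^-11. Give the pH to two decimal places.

Since Ka1 ≫ Ka2, the first ionization dominates [H+].
Ka1 = x²/(0.205 − x) = 3.8 × 10^-7
x ≈ √(3.8 × 10^-7 × 0.205) = 2.79 × 10^-4 M
pH = −log(2.79 × 10^-4) = 3.55

pH = 3.55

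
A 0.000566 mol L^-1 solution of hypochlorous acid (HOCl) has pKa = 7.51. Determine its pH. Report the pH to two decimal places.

HOCl ⇌ OCl- + H+
Ka = 10^(−7.51) = 3.09 × 10^-8
Ka = [H+]²/(0.000566 − [H+]) = 3.09 × 10^-8
Assume [H+] ≪ 0.000566: [H+] ≈ √(3.09 × 10^-8 × 0.000566) = 4.18 × 10^-6 M
([H+]/C₀ = 0.74% < 5%, so the approximation holds.)
pH = −log[H+] = −log(4.18 × 10^-6) = 5.38

pH = 5.38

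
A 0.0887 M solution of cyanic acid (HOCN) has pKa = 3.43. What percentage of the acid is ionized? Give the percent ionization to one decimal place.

HOCN ⇌ OCN- + H+; let x = [H+] at equilibrium.
Ka = 10^(−3.43) = 3.72 × 10^-4
Solve x² + 0.000372x − 3.3e-05 = 0 → x = 5.56 × 10^-3 M
Fraction ionized = 5.56 × 10^-3 / 0.0887 = 0.0627 → 6.3%

6.3%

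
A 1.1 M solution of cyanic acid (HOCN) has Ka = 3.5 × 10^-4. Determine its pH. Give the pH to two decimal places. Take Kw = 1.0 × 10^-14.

pH = 1.71

HOCN ⇌ OCN- + H+
From the ICE table, Ka = [H+]²/(1.1 − [H+]) = 3.5 × 10^-4.
Neglecting [H+] in the denominator: [H+] = √(3.5 × 10^-4 × 1.1) = 1.96 × 10^-2 M
([H+]/C₀ = 1.8% < 5%, so the approximation holds.)
pH = −log(1.96 × 10^-2) = 1.71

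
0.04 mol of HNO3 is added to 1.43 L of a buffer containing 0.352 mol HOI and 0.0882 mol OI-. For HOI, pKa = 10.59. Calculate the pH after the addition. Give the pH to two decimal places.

pH = 9.68

Added H+ converts OI- to HOI: HOI → 0.392 mol, OI- → 0.0482 mol.
pH = pKa + log(n_OI-/n_HOI) = 10.59 + log(0.0482/0.392) = 10.59 + (-0.910)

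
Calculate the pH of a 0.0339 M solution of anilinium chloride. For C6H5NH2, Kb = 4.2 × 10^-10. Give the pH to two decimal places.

C6H5NH3+ is the conjugate acid of the weak base C6H5NH2.
Ka = Kw/Kb = 1.0×10^-14 / 4.2 × 10^-10 = 2.38 × 10^-5
Ka = [H+]²/(0.0339 − [H+]) = 2.38 × 10^-5
Assume [H+] ≪ 0.0339: [H+] ≈ √(2.38 × 10^-5 × 0.0339) = 8.98 × 10^-4 M
pH = −log(8.98 × 10^-4) = 3.05

pH = 3.05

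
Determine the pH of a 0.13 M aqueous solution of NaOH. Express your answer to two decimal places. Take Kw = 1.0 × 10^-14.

pH = 13.11

NaOH is a strong base; [OH-] = 0.13 M.
pOH = -log(0.13) = 0.89
pH = 14.00 - 0.89 = 13.11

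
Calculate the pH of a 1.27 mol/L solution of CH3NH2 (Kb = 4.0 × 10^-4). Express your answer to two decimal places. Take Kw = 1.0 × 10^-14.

CH3NH2 + H2O ⇌ CH3NH3+ + OH-
From the ICE table, Kb = [OH-]²/(1.27 − [OH-]) = 4.0 × 10^-4.
Neglecting [OH-] in the denominator: [OH-] = √(4.0 × 10^-4 × 1.27) = 2.25 × 10^-2 M
([OH-]/C₀ = 1.8% < 5%, so the approximation holds.)
pOH = −log(2.25 × 10^-2) = 1.65; pH = 14.00 − 1.65 = 12.35

pH = 12.35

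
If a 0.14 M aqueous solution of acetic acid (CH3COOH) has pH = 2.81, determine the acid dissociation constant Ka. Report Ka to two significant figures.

Ka = 1.7 × 10^-5

[H+] = 10^(-2.81) = 1.55 × 10^-3 M
At equilibrium [HA] = 0.14 − 1.55 × 10^-3 = 1.38 × 10^-1 M
Ka = [H+][A-]/[HA] = (1.55 × 10^-3)² / 1.38 × 10^-1 = 1.7 × 10^-5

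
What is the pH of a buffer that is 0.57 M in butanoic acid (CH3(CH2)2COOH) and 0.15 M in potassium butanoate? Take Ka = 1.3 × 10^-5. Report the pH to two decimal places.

pKa = −log(1.3 × 10^-5) = 4.886
Using pH = pKa + log([base]/[acid]) with [base]/[acid] = 0.15/0.57:
pH = 4.886 + (-0.580) = 4.31

pH = 4.31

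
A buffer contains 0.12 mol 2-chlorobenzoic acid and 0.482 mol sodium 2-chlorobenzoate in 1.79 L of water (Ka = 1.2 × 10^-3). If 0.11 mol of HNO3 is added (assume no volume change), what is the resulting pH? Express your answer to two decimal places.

pH = 3.13

Added H+ converts ClC6H4COO- to ClC6H4COOH: ClC6H4COOH → 0.23 mol, ClC6H4COO- → 0.372 mol.
pKa = −log(1.2 × 10^-3) = 2.921
Henderson–Hasselbalch with mole ratio 0.372/0.23: pH = 2.921 + (+0.209)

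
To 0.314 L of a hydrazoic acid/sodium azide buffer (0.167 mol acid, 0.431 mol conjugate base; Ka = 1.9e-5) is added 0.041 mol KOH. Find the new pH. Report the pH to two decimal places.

pH = 5.29

After neutralization: n(HN3) = 0.126 mol, n(N3-) = 0.472 mol.
pKa = −log(1.9 × 10^-5) = 4.721
Henderson–Hasselbalch with mole ratio 0.472/0.126: pH = 4.721 + (+0.574)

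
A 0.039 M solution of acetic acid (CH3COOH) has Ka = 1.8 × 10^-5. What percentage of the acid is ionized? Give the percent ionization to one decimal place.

CH3COOH ⇌ CH3COO- + H+; let x = [H+] at equilibrium.
x ≈ √(Ka·C₀) = √(1.8 × 10^-5 × 0.039) = 8.38 × 10^-4 M
% ionization = x/C₀ × 100% = 8.38 × 10^-4/0.039 × 100% = 2.1%

2.1%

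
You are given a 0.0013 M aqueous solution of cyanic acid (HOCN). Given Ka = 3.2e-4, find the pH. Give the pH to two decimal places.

pH = 3.30

HOCN ⇌ OCN- + H+
Ka = [H+]²/(0.0013 − [H+]) = 3.2 × 10^-4
Here C₀/Ka ≈ 4.06, so the small-[H+] approximation fails. Use the quadratic:
[H+] = (−Ka + √(Ka² + 4·Ka·C₀))/2 = 5.05 × 10^-4 M
pH = −log[H+] = −log(5.05 × 10^-4) = 3.30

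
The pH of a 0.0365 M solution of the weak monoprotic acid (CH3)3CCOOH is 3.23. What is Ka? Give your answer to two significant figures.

[H+] = 10^(-3.23) = 5.89 × 10^-4 M
At equilibrium [HA] = 0.0365 − 5.89 × 10^-4 = 3.59 × 10^-2 M
Ka = [H+][A-]/[HA] = (5.89 × 10^-4)² / 3.59 × 10^-2 = 9.7 × 10^-6

Ka = 9.7 × 10^-6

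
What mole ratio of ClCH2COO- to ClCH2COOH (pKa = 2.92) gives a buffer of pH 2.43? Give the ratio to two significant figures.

pH = pKa + log(r) ⇒ log(r) = 2.43 − 2.92 = -0.49
r = [ClCH2COO-]/[ClCH2COOH] = 10^(-0.49) = 0.324

ratio = 0.32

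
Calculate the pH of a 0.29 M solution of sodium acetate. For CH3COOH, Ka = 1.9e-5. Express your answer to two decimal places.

CH3COO- is the conjugate base of the weak acid CH3COOH.
Kb = Kw/Ka = 1.0×10^-14 / 1.9 × 10^-5 = 5.26 × 10^-10
Let x = [OH-] at equilibrium. Kb = x²/(0.29 − x).
Assume x ≪ 0.29: x ≈ √(5.26 × 10^-10 × 0.29) = 1.24 × 10^-5 M
pOH = −log(1.24 × 10^-5) = 4.91; pH = 14.00 − 4.91 = 9.09

pH = 9.09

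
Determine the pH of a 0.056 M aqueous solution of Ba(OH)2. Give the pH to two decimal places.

Ba(OH)2 is a strong base (each formula unit releases 2 OH-); [OH-] = 0.112 M.
pOH = -log(0.112) = 0.95
pH = 14.00 - 0.95 = 13.05

pH = 13.05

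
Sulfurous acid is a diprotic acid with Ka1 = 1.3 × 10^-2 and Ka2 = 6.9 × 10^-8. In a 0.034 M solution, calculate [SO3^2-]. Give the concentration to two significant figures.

First ionization gives [H+] ≈ [HSO3-] = 1.55 × 10^-2 M.
Second step: Ka2 = [H+][SO3^2-]/[HSO3-] ≈ [SO3^2-] (since [H+] ≈ [HSO3-]).
So [SO3^2-] ≈ Ka2.

6.9 × 10^-8 M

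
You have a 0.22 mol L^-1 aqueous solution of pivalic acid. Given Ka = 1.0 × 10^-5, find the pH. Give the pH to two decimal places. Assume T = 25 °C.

pH = 2.83

(CH3)3CCOOH ⇌ (CH3)3CCOO- + H+
From the ICE table, Ka = [H+]²/(0.22 − [H+]) = 1.0 × 10^-5.
Since Ka ≪ C₀, [H+] ≈ √(Ka·C₀) = 1.48 × 10^-3 M.
pH = −log[H+] = −log(1.48 × 10^-3) = 2.83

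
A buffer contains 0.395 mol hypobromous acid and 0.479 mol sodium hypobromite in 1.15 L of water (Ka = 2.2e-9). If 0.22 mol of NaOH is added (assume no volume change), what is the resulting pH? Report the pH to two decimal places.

OH- converts HOBr to OBr-: HOBr → 0.175 mol, OBr- → 0.699 mol.
pKa = −log(2.2 × 10^-9) = 8.658
pH = pKa + log(n_OBr-/n_HOBr) = 8.658 + log(0.699/0.175) = 8.658 + (+0.601)

pH = 9.26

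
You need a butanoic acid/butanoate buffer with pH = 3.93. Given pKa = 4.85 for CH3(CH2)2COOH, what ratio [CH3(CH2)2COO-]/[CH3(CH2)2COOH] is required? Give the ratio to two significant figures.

ratio = 0.12

pH = pKa + log(r) ⇒ log(r) = 3.93 − 4.85 = -0.92
r = [CH3(CH2)2COO-]/[CH3(CH2)2COOH] = 10^(-0.92) = 0.12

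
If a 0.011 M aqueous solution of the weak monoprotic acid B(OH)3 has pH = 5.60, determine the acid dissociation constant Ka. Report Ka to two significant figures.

Ka = 5.7 × 10^-10

[H+] = 10^(-5.60) = 2.51 × 10^-6 M
At equilibrium [HA] = 0.011 − 2.51 × 10^-6 = 1.10 × 10^-2 M
Ka = [H+][A-]/[HA] = (2.51 × 10^-6)² / 1.10 × 10^-2 = 5.7 × 10^-10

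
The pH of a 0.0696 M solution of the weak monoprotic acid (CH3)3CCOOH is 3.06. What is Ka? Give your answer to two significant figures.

[H+] = 10^(-3.06) = 8.71 × 10^-4 M
At equilibrium [HA] = 0.0696 − 8.71 × 10^-4 = 6.87 × 10^-2 M
Ka = [H+][A-]/[HA] = (8.71 × 10^-4)² / 6.87 × 10^-2 = 1.1 × 10^-5

Ka = 1.1 × 10^-5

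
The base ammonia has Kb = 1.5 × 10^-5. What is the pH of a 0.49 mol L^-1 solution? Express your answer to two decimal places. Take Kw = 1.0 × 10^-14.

NH3 + H2O ⇌ NH4+ + OH-
Let x = [OH-] at equilibrium. Kb = x²/(0.49 − x).
Assume x ≪ 0.49: x ≈ √(1.5 × 10^-5 × 0.49) = 2.71 × 10^-3 M
Check: 0.55% ionized — well under 5%, approximation valid.
pOH = −log(2.71 × 10^-3) = 2.57; pH = 14.00 − 2.57 = 11.43

pH = 11.43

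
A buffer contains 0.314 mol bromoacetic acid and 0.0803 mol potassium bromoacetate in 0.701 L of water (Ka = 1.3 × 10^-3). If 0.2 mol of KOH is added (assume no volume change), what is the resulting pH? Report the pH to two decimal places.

After neutralization: n(BrCH2COOH) = 0.114 mol, n(BrCH2COO-) = 0.28 mol.
pKa = −log(1.3 × 10^-3) = 2.886
pH = pKa + log(n_BrCH2COO-/n_BrCH2COOH) = 2.886 + log(0.28/0.114) = 2.886 + (+0.390)

pH = 3.28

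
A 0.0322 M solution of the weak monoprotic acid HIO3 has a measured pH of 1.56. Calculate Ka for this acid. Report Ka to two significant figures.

[H+] = 10^(-1.56) = 2.75 × 10^-2 M
At equilibrium [HA] = 0.0322 − 2.75 × 10^-2 = 4.70 × 10^-3 M
Ka = [H+][A-]/[HA] = (2.75 × 10^-2)² / 4.70 × 10^-3 = 1.6 × 10^-1

Ka = 1.6 × 10^-1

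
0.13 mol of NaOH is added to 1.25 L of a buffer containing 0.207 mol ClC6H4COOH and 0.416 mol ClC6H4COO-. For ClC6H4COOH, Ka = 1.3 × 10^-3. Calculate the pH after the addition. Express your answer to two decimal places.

After neutralization: n(ClC6H4COOH) = 0.077 mol, n(ClC6H4COO-) = 0.546 mol.
pKa = −log(1.3 × 10^-3) = 2.886
Henderson–Hasselbalch with mole ratio 0.546/0.077: pH = 2.886 + (+0.851)

pH = 3.74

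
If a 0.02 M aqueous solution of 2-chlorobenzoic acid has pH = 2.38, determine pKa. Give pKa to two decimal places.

[H+] = 10^(-2.38) = 4.17 × 10^-3 M
At equilibrium [HA] = 0.02 − 4.17 × 10^-3 = 1.58 × 10^-2 M
Ka = [H+][A-]/[HA] = (4.17 × 10^-3)² / 1.58 × 10^-2 = 1.10 × 10^-3
pKa = -log(1.10 × 10^-3) = 2.96

pKa = 2.96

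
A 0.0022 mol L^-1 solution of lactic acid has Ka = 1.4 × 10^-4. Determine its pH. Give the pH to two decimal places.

CH3CH(OH)COOH ⇌ CH3CH(OH)COO- + H+
Ka = [H+]²/(0.0022 − [H+]) = 1.4 × 10^-4
The 5% rule fails; solving [H+]² + Ka·[H+] − Ka·C₀ = 0 exactly:
[H+] = [−0.00014 + √(0.00014² + 1.23e-06)]/2 = 4.89 × 10^-4 M
pH = −log(4.89 × 10^-4) = 3.31

pH = 3.31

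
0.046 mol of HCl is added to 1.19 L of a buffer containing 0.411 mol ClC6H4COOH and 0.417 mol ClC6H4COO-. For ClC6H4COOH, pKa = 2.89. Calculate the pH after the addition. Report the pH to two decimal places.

pH = 2.80

After neutralization: n(ClC6H4COOH) = 0.457 mol, n(ClC6H4COO-) = 0.371 mol.
pH = pKa + log(n_ClC6H4COO-/n_ClC6H4COOH) = 2.89 + log(0.371/0.457) = 2.89 + (-0.091)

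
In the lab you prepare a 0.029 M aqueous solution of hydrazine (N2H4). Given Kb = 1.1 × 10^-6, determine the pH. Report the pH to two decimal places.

N2H4 + H2O ⇌ N2H5+ + OH-
From the ICE table, Kb = [OH-]²/(0.029 − [OH-]) = 1.1 × 10^-6.
Neglecting [OH-] in the denominator: [OH-] = √(1.1 × 10^-6 × 0.029) = 1.79 × 10^-4 M
pOH = 3.75, so pH = 14.00 − pOH = 10.25

pH = 10.25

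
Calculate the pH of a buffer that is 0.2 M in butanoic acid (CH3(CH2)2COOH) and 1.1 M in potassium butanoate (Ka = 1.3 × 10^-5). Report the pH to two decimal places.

pKa = −log(1.3 × 10^-5) = 4.886
Using pH = pKa + log([base]/[acid]) with [base]/[acid] = 1.1/0.2:
pH = 4.886 + (+0.740) = 5.63

pH = 5.63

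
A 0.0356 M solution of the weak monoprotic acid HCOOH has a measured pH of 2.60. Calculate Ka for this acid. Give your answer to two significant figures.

Ka = 1.9 × 10^-4

[H+] = 10^(-2.60) = 2.51 × 10^-3 M
At equilibrium [HA] = 0.0356 − 2.51 × 10^-3 = 3.31 × 10^-2 M
Ka = [H+][A-]/[HA] = (2.51 × 10^-3)² / 3.31 × 10^-2 = 1.9 × 10^-4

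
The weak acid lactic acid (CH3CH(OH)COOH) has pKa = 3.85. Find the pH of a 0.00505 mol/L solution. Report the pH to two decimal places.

pH = 3.11

CH3CH(OH)COOH ⇌ CH3CH(OH)COO- + H+
Ka = 10^(−3.85) = 1.41 × 10^-4
Ka = x²/(0.00505 − x) = 1.41 × 10^-4
The 5% rule fails; solving x² + Ka·x − Ka·C₀ = 0 exactly:
x = (−Ka + √(Ka² + 4·Ka·C₀))/2 = 7.76 × 10^-4 M
pH = −log[H+] = −log(7.76 × 10^-4) = 3.11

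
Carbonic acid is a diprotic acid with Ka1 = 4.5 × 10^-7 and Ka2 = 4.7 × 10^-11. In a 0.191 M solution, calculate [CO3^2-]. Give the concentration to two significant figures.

4.7 × 10^-11 M

First ionization gives [H+] ≈ [HCO3-] = 2.93 × 10^-4 M.
Second step: Ka2 = [H+][CO3^2-]/[HCO3-] ≈ [CO3^2-] (since [H+] ≈ [HCO3-]).
So [CO3^2-] ≈ Ka2.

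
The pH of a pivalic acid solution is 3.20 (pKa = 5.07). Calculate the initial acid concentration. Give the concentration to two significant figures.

C₀ = 4.7 × 10^-2 M

[H+] = 10^(-3.20) = 6.31 × 10^-4 M = x
Ka = 10^(−5.07) = 8.51 × 10^-6
Ka = x²/(C₀ − x) ⇒ C₀ = x + x²/Ka
C₀ = 6.31 × 10^-4 + (6.31 × 10^-4)²/(8.51 × 10^-6) = 4.74 × 10^-2 M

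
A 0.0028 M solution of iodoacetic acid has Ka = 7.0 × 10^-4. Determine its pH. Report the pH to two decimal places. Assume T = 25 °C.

pH = 2.96

ICH2COOH ⇌ ICH2COO- + H+
From the ICE table, Ka = [H+]²/(0.0028 − [H+]) = 7.0 × 10^-4.
The 5% rule fails; solving [H+]² + Ka·[H+] − Ka·C₀ = 0 exactly:
[H+] = [−0.0007 + √(0.0007² + 7.84e-06)]/2 = 1.09 × 10^-3 M
pH = −log[H+] = −log(1.09 × 10^-3) = 2.96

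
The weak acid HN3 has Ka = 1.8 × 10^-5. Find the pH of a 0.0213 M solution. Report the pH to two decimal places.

HN3 ⇌ N3- + H+
Ka = x²/(0.0213 − x) = 1.8 × 10^-5
Since Ka ≪ C₀, x ≈ √(Ka·C₀) = 6.19 × 10^-4 M.
(x/C₀ = 2.9% < 5%, so the approximation holds.)
pH = −log[H+] = −log(6.19 × 10^-4) = 3.21

pH = 3.21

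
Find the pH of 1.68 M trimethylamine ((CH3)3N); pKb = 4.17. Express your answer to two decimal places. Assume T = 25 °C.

pH = 12.03

(CH3)3N + H2O ⇌ (CH3)3NH+ + OH-
Kb = 10^(−4.17) = 6.76 × 10^-5
From the ICE table, Kb = [OH-]²/(1.68 − [OH-]) = 6.76 × 10^-5.
Since Kb ≪ C₀, [OH-] ≈ √(Kb·C₀) = 1.07 × 10^-2 M.
Check: 0.63% ionized — well under 5%, approximation valid.
pOH = 1.97, so pH = 14.00 − pOH = 12.03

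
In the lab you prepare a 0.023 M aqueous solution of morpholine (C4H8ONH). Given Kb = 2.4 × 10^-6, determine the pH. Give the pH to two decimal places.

C4H8ONH + H2O ⇌ C4H8ONH2+ + OH-
From the ICE table, Kb = x²/(0.023 − x) = 2.4 × 10^-6.
Neglecting x in the denominator: x = √(2.4 × 10^-6 × 0.023) = 2.35 × 10^-4 M
Check: 1% ionized — well under 5%, approximation valid.
pOH = 3.63, so pH = 14.00 − pOH = 10.37

pH = 10.37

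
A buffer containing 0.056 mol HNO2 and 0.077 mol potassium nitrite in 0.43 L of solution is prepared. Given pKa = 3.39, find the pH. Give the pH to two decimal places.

pH = 3.53

pH = pKa + log([A⁻]/[HA]) = 3.39 + log(0.077/0.056)
pH = 3.39 + (+0.138) = 3.53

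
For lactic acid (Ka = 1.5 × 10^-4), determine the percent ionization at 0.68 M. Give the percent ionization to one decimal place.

1.5%

CH3CH(OH)COOH ⇌ CH3CH(OH)COO- + H+; let x = [H+] at equilibrium.
x ≈ √(Ka·C₀) = √(1.5 × 10^-4 × 0.68) = 1.01 × 10^-2 M
Fraction ionized = 1.01 × 10^-2 / 0.68 = 0.0149 → 1.5%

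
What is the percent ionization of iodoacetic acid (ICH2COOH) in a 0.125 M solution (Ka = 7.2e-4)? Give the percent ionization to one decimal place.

7.3%

ICH2COOH ⇌ ICH2COO- + H+; let x = [H+] at equilibrium.
Ka = x²/(C₀ − x); solving the quadratic gives x = 9.13 × 10^-3 M.
Fraction ionized = 9.13 × 10^-3 / 0.125 = 0.0730 → 7.3%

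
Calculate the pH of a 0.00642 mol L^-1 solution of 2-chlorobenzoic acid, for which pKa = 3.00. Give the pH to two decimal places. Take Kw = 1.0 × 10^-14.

ClC6H4COOH ⇌ ClC6H4COO- + H+
Ka = 10^(−3.00) = 1.00 × 10^-3
Ka = [H+]²/(0.00642 − [H+]) = 1.00 × 10^-3
[H+] is not negligible relative to C₀; solve [H+]² + 0.001·[H+] − 6.42e-06 = 0.
[H+] = (−Ka + √(Ka² + 4·Ka·C₀))/2 = 2.08 × 10^-3 M
pH = −log[H+] = −log(2.08 × 10^-3) = 2.68

pH = 2.68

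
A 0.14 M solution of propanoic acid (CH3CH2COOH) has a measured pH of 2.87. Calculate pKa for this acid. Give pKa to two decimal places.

pKa = 4.88

[H+] = 10^(-2.87) = 1.35 × 10^-3 M
At equilibrium [HA] = 0.14 − 1.35 × 10^-3 = 1.39 × 10^-1 M
Ka = [H+][A-]/[HA] = (1.35 × 10^-3)² / 1.39 × 10^-1 = 1.31 × 10^-5
pKa = -log(1.31 × 10^-5) = 4.88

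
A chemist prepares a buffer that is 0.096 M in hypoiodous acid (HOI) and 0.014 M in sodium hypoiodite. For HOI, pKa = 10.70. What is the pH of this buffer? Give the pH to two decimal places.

Henderson–Hasselbalch: pH = pKa + log([OI-]/[HOI]) = 10.70 + log(0.014/0.096)
pH = 10.70 + (-0.836) = 9.86

pH = 9.86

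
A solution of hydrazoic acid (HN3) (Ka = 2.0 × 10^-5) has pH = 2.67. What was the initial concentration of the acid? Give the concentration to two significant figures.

C₀ = 2.3 × 10^-1 M

[H+] = 10^(-2.67) = 2.14 × 10^-3 M = x
Ka = x²/(C₀ − x) ⇒ C₀ = x + x²/Ka
C₀ = 2.14 × 10^-3 + (2.14 × 10^-3)²/(2.0 × 10^-5) = 2.31 × 10^-1 M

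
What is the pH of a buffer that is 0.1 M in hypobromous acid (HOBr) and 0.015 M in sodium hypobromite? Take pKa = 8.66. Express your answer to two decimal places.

Using pH = pKa + log([base]/[acid]) with [base]/[acid] = 0.015/0.1:
pH = 8.66 + (-0.824) = 7.84

pH = 7.84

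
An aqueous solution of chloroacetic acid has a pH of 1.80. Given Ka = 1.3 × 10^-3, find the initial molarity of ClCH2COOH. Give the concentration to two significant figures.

C₀ = 2.1 × 10^-1 M

[H+] = 10^(-1.80) = 1.58 × 10^-2 M = x
Ka = x²/(C₀ − x) ⇒ C₀ = x + x²/Ka
C₀ = 1.58 × 10^-2 + (1.58 × 10^-2)²/(1.3 × 10^-3) = 2.08 × 10^-1 M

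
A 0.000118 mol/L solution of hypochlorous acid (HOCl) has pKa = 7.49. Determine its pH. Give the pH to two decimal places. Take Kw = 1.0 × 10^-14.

HOCl ⇌ OCl- + H+
Ka = 10^(−7.49) = 3.24 × 10^-8
Ka = [H+]²/(0.000118 − [H+]) = 3.24 × 10^-8
Since Ka ≪ C₀, [H+] ≈ √(Ka·C₀) = 1.96 × 10^-6 M.
Check: 1.7% ionized — well under 5%, approximation valid.
pH = −log(1.96 × 10^-6) = 5.71

pH = 5.71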